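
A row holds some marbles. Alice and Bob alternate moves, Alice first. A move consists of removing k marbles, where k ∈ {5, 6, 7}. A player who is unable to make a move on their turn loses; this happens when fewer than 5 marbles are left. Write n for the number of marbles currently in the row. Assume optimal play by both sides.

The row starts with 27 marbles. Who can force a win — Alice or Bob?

Bob wins.

Use the standard recursion: the mover loses at a terminal position; elsewhere, the mover wins exactly when some move hands the opponent an L position.
n=0: no move → L
n=1: no move → L
n=2: no move → L
n=3: no move → L
n=4: no move → L
n=5: reaches L-position 0 → W
n=6: reaches L-position 1 → W
n=7: reaches L-position 2 → W
n=8: reaches L-position 3 → W
n=9: reaches L-position 4 → W
n=10: reaches L-position 4 → W
n=11: reaches L-position 4 → W
n=12: only reaches 7(W), 6(W), 5(W), all W → L
n=13: only reaches 8(W), 7(W), 6(W), all W → L
n=14: only reaches 9(W), 8(W), 7(W), all W → L
n=15: only reaches 10(W), 9(W), 8(W), all W → L
n=16: only reaches 11(W), 10(W), 9(W), all W → L
n=17: reaches L-position 12 → W
n=18: reaches L-position 13 → W
n=19: reaches L-position 14 → W
n=20: reaches L-position 15 → W
n=21: reaches L-position 16 → W
n=22: reaches L-position 16 → W
n=23: reaches L-position 16 → W
n=24: only reaches 19(W), 18(W), 17(W), all W → L
n=25: only reaches 20(W), 19(W), 18(W), all W → L
n=26: only reaches 21(W), 20(W), 19(W), all W → L
n=27: only reaches 22(W), 21(W), 20(W), all W → L
Every move from 27 reaches a W position, so the mover loses.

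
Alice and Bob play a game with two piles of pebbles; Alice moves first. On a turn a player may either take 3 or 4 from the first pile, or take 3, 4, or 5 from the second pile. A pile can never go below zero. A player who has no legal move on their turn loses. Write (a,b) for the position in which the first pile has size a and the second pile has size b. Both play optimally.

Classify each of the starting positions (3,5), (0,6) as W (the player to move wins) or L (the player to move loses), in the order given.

Positions with no move are L. A position that does have a move is losing for the player to move precisely when every available move leads to a winning position for the opponent. Fill in the labels:
No move ever increases a pile, so every position that can arise here has a ≤ 3 and b ≤ 6; it is enough to label the cells with 0 ≤ a ≤ 3 and 0 ≤ b ≤ 6.
Every move lowers a or b (never raises either), so fill the grid row by row in increasing a, and left to right within a row: each cell's successors are then already labelled.
      b=0  b=1  b=2  b=3  b=4  b=5  b=6
a=0:    L    L    L    W    W    W    W
a=1:    L    L    L    W    W    W    W
a=2:    L    L    L    W    W    W    W
a=3:    W    W    W    L    L    L    W
Cells with no legal move (terminal, hence L): (0,0), (0,1), (0,2), (1,0), (1,1), (1,2), (2,0), (2,1), (2,2).
The remaining L cells, each justified by listing all of its moves:
(3,3): moves to (0,3)(W), (3,0)(W); every one is W ⇒ L
(3,4): moves to (0,4)(W), (3,1)(W), (3,0)(W); every one is W ⇒ L
(3,5): moves to (0,5)(W), (3,2)(W), (3,1)(W), (3,0)(W); every one is W ⇒ L
Every other cell has at least one move into one of the L cells above, so it is W.
(3,5): one of the L cells justified above, so L
(0,6): the move to (0,2) reaches an L cell, so W

(3,5): L, (0,6): W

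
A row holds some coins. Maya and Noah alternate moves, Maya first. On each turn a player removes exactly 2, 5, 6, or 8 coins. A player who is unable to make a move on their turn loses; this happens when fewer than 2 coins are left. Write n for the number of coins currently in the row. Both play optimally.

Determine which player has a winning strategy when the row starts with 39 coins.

Label each position W (a win for the player to move) or L (a loss). A position with no legal move is L; any other position is W exactly when some move reaches an L, and L when every move reaches a W.
n=0: no move → L
n=1: no move → L
n=2: can move to 0, which is L ⇒ W
n=3: can move to 1, which is L ⇒ W
n=4: the only move is to 2(W), a W ⇒ L
n=5: can move to 0, which is L ⇒ W
n=6: can move to 4, which is L ⇒ W
n=7: can move to 1, which is L ⇒ W
n=8: can move to 0, which is L ⇒ W
n=9: can move to 4, which is L ⇒ W
n=10: can move to 4, which is L ⇒ W
n=11: moves to 9(W), 6(W), 5(W), 3(W); every one is W ⇒ L
n=12: can move to 4, which is L ⇒ W
n=13: can move to 11, which is L ⇒ W
n=14: moves to 12(W), 9(W), 8(W), 6(W); every one is W ⇒ L
n=15: moves to 13(W), 10(W), 9(W), 7(W); every one is W ⇒ L
n=16: can move to 14, which is L ⇒ W
n=17: can move to 15, which is L ⇒ W
n=18: moves to 16(W), 13(W), 12(W), 10(W); every one is W ⇒ L
n=19: can move to 14, which is L ⇒ W
n=20: can move to 18, which is L ⇒ W
n=21: can move to 15, which is L ⇒ W
n=22: can move to 14, which is L ⇒ W
n=23: can move to 18, which is L ⇒ W
n=24: can move to 18, which is L ⇒ W
n=25: moves to 23(W), 20(W), 19(W), 17(W); every one is W ⇒ L
n=26: can move to 18, which is L ⇒ W
n=27: can move to 25, which is L ⇒ W
n=28: moves to 26(W), 23(W), 22(W), 20(W); every one is W ⇒ L
n=29: moves to 27(W), 24(W), 23(W), 21(W); every one is W ⇒ L
n=30: can move to 28, which is L ⇒ W
n=31: can move to 29, which is L ⇒ W
n=32: moves to 30(W), 27(W), 26(W), 24(W); every one is W ⇒ L
n=33: can move to 28, which is L ⇒ W
n=34: can move to 32, which is L ⇒ W
n=35: can move to 29, which is L ⇒ W
n=36: can move to 28, which is L ⇒ W
n=37: can move to 32, which is L ⇒ W
n=38: can move to 32, which is L ⇒ W
n=39: moves to 37(W), 34(W), 33(W), 31(W); every one is W ⇒ L
Every move from 39 reaches a W position, so the mover loses.

Noah wins.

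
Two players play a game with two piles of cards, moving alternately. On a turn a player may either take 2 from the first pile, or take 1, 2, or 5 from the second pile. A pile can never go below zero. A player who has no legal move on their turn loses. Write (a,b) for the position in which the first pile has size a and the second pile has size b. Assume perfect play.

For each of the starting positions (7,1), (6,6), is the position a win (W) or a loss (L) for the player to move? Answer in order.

(7,1): L, (6,6): W

Positions with no move are L. A position that does have a move is losing for the player to move precisely when every available move leads to a winning position for the opponent. Fill in the labels:
No move ever increases a pile, so every position that can arise here has a ≤ 7 and b ≤ 6; it is enough to label the cells with 0 ≤ a ≤ 7 and 0 ≤ b ≤ 6.
Every move lowers a or b (never raises either), so fill the grid row by row in increasing a, and left to right within a row: each cell's successors are then already labelled.
      b=0  b=1  b=2  b=3  b=4  b=5  b=6
a=0:    L    W    W    L    W    W    L
a=1:    L    W    W    L    W    W    L
a=2:    W    L    W    W    L    W    W
a=3:    W    L    W    W    L    W    W
a=4:    L    W    W    L    W    W    L
a=5:    L    W    W    L    W    W    L
a=6:    W    L    W    W    L    W    W
a=7:    W    L    W    W    L    W    W
Cells with no legal move (terminal, hence L): (0,0), (1,0).
The remaining L cells, each justified by listing all of its moves:
(0,3): L (options (0,2)(W), (0,1)(W) are all W)
(0,6): L (options (0,5)(W), (0,4)(W), (0,1)(W) are all W)
(1,3): L (options (1,2)(W), (1,1)(W) are all W)
(1,6): L (options (1,5)(W), (1,4)(W), (1,1)(W) are all W)
(2,1): L (options (0,1)(W), (2,0)(W) are all W)
(2,4): L (options (0,4)(W), (2,3)(W), (2,2)(W) are all W)
(3,1): L (options (1,1)(W), (3,0)(W) are all W)
(3,4): L (options (1,4)(W), (3,3)(W), (3,2)(W) are all W)
(4,0): L (sole option (2,0)(W) is W)
(4,3): L (options (2,3)(W), (4,2)(W), (4,1)(W) are all W)
(4,6): L (options (2,6)(W), (4,5)(W), (4,4)(W), (4,1)(W) are all W)
(5,0): L (sole option (3,0)(W) is W)
(5,3): L (options (3,3)(W), (5,2)(W), (5,1)(W) are all W)
(5,6): L (options (3,6)(W), (5,5)(W), (5,4)(W), (5,1)(W) are all W)
(6,1): L (options (4,1)(W), (6,0)(W) are all W)
(6,4): L (options (4,4)(W), (6,3)(W), (6,2)(W) are all W)
(7,1): L (options (5,1)(W), (7,0)(W) are all W)
(7,4): L (options (5,4)(W), (7,3)(W), (7,2)(W) are all W)
Every other cell has at least one move into one of the L cells above, so it is W.
(7,1): one of the L cells justified above, so L
(6,6): the move to (4,6) reaches an L cell, so W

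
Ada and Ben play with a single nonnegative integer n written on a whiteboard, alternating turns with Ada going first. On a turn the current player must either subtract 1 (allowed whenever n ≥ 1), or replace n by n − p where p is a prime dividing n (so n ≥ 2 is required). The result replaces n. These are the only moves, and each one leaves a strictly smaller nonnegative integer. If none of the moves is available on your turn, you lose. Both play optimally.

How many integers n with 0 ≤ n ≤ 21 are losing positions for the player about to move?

Use the standard recursion: the mover loses at a terminal position; elsewhere, the mover wins exactly when some move hands the opponent an L position.
n=0: no move → L
n=1: W (go to 0, an L position)
n=2: W (go to 0, an L position)
n=3: W (go to 0, an L position)
n=4: L (options 2(W), 3(W) are all W)
n=5: W (go to 0, an L position)
n=6: W (go to 4, an L position)
n=7: W (go to 0, an L position)
n=8: L (options 6(W), 7(W) are all W)
n=9: W (go to 8, an L position)
n=10: W (go to 8, an L position)
n=11: W (go to 0, an L position)
n=12: L (options 9(W), 10(W), 11(W) are all W)
n=13: W (go to 0, an L position)
n=14: W (go to 12, an L position)
n=15: W (go to 12, an L position)
n=16: L (options 14(W), 15(W) are all W)
n=17: W (go to 0, an L position)
n=18: W (go to 16, an L position)
n=19: W (go to 0, an L position)
n=20: L (options 15(W), 18(W), 19(W) are all W)
n=21: W (go to 20, an L position)
L entries with 0 ≤ n ≤ 21: n = 0, 4, 8, 12, 16, 20; that makes 6.

6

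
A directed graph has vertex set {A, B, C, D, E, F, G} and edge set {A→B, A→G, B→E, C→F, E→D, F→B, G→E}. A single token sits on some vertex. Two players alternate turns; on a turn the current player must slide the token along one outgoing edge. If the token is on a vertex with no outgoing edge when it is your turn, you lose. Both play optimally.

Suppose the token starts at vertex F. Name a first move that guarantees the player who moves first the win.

Work bottom-up. With no move the player to move loses. Otherwise the position is W if at least one move leads to an L position for the opponent, and L if every move leads to a W.
Every edge goes from a vertex to one that appears earlier in the order D, E, B, G, A, F, C, so processing vertices in that order labels each vertex after all of its successors.
D: no outgoing edge → L
E: can move to D, which is L ⇒ W
B: the only move is to E(W), a W ⇒ L
G: the only move is to E(W), a W ⇒ L
A: can move to G, which is L ⇒ W
F: can move to B, which is L ⇒ W
C: the only move is to F(W), a W ⇒ L
From F, the L positions reachable in one move are: B.

Move to B.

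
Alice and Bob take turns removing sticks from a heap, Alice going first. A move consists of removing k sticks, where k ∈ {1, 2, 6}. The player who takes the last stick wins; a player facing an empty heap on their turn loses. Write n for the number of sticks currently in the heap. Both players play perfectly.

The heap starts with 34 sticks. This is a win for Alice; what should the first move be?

Use the standard recursion: the mover loses at a terminal position; elsewhere, the mover wins exactly when some move hands the opponent an L position.
n=0: no move → L
n=1: reaches L-position 0 → W
n=2: reaches L-position 0 → W
n=3: only reaches 2(W), 1(W), all W → L
n=4: reaches L-position 3 → W
n=5: reaches L-position 3 → W
n=6: reaches L-position 0 → W
n=7: only reaches 6(W), 5(W), 1(W), all W → L
n=8: reaches L-position 7 → W
n=9: reaches L-position 7 → W
n=10: only reaches 9(W), 8(W), 4(W), all W → L
n=11: reaches L-position 10 → W
n=12: reaches L-position 10 → W
n=13: reaches L-position 7 → W
n=14: only reaches 13(W), 12(W), 8(W), all W → L
n=15: reaches L-position 14 → W
n=16: reaches L-position 14 → W
n=17: only reaches 16(W), 15(W), 11(W), all W → L
n=18: reaches L-position 17 → W
n=19: reaches L-position 17 → W
n=20: reaches L-position 14 → W
n=21: only reaches 20(W), 19(W), 15(W), all W → L
n=22: reaches L-position 21 → W
n=23: reaches L-position 21 → W
n=24: only reaches 23(W), 22(W), 18(W), all W → L
n=25: reaches L-position 24 → W
n=26: reaches L-position 24 → W
n=27: reaches L-position 21 → W
n=28: only reaches 27(W), 26(W), 22(W), all W → L
n=29: reaches L-position 28 → W
n=30: reaches L-position 28 → W
n=31: only reaches 30(W), 29(W), 25(W), all W → L
n=32: reaches L-position 31 → W
n=33: reaches L-position 31 → W
n=34: reaches L-position 28 → W
From 34, the L positions reachable in one move are: 28.

Remove 6, leaving 28.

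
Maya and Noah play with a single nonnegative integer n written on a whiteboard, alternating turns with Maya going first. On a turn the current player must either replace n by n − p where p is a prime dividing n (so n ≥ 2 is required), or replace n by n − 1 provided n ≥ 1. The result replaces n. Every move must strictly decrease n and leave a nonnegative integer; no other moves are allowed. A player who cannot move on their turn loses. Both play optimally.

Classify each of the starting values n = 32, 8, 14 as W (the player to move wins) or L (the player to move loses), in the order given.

Compute win/loss labels from the base case upward. A position with no move is L. Any other position is W if it can reach an L in one move, else L.
n=0: no move → L
n=1: can move to 0, which is L ⇒ W
n=2: can move to 0, which is L ⇒ W
n=3: can move to 0, which is L ⇒ W
n=4: moves to 2(W), 3(W); every one is W ⇒ L
n=5: can move to 0, which is L ⇒ W
n=6: can move to 4, which is L ⇒ W
n=7: can move to 0, which is L ⇒ W
n=8: moves to 6(W), 7(W); every one is W ⇒ L
n=9: can move to 8, which is L ⇒ W
n=10: can move to 8, which is L ⇒ W
n=11: can move to 0, which is L ⇒ W
n=12: moves to 9(W), 10(W), 11(W); every one is W ⇒ L
n=13: can move to 0, which is L ⇒ W
n=14: can move to 12, which is L ⇒ W
n=15: can move to 12, which is L ⇒ W
n=16: moves to 14(W), 15(W); every one is W ⇒ L
n=17: can move to 0, which is L ⇒ W
n=18: can move to 16, which is L ⇒ W
n=19: can move to 0, which is L ⇒ W
n=20: moves to 15(W), 18(W), 19(W); every one is W ⇒ L
n=21: can move to 20, which is L ⇒ W
n=22: can move to 20, which is L ⇒ W
n=23: can move to 0, which is L ⇒ W
n=24: moves to 21(W), 22(W), 23(W); every one is W ⇒ L
n=25: can move to 20, which is L ⇒ W
n=26: can move to 24, which is L ⇒ W
n=27: can move to 24, which is L ⇒ W
n=28: moves to 21(W), 26(W), 27(W); every one is W ⇒ L
n=29: can move to 0, which is L ⇒ W
n=30: can move to 28, which is L ⇒ W
n=31: can move to 0, which is L ⇒ W
n=32: moves to 30(W), 31(W); every one is W ⇒ L

32: L, 8: L, 14: W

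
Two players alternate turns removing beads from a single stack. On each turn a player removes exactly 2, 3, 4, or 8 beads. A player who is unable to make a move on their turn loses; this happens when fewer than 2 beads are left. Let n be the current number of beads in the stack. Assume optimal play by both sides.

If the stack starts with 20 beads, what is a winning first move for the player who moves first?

Build the W/L table. Terminal = L. A non-terminal position is W if it has a move to some L; otherwise it is L.
n=0: no move → L
n=1: no move → L
n=2: reaches L-position 0 → W
n=3: reaches L-position 1 → W
n=4: reaches L-position 1 → W
n=5: reaches L-position 1 → W
n=6: only reaches 4(W), 3(W), 2(W), all W → L
n=7: only reaches 5(W), 4(W), 3(W), all W → L
n=8: reaches L-position 6 → W
n=9: reaches L-position 7 → W
n=10: reaches L-position 7 → W
n=11: reaches L-position 7 → W
n=12: only reaches 10(W), 9(W), 8(W), 4(W), all W → L
n=13: only reaches 11(W), 10(W), 9(W), 5(W), all W → L
n=14: reaches L-position 12 → W
n=15: reaches L-position 13 → W
n=16: reaches L-position 13 → W
n=17: reaches L-position 13 → W
n=18: only reaches 16(W), 15(W), 14(W), 10(W), all W → L
n=19: only reaches 17(W), 16(W), 15(W), 11(W), all W → L
n=20: reaches L-position 18 → W
From 20, the L positions reachable in one move are: 18, 12. Any move reaching one of these is winning.

Remove 2, leaving 18.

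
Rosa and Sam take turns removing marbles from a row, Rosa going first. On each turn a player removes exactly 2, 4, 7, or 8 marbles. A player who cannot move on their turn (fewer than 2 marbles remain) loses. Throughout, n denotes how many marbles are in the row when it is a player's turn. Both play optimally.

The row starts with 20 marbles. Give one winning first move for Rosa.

Remove 8, leaving 12.

Classify positions by backward induction: terminal positions (no move available) are L. From any other position, the mover wins iff some move reaches an L.
n=0: no move → L
n=1: no move → L
n=2: W (go to 0, an L position)
n=3: W (go to 1, an L position)
n=4: W (go to 0, an L position)
n=5: W (go to 1, an L position)
n=6: L (options 4(W), 2(W) are all W)
n=7: W (go to 0, an L position)
n=8: W (go to 6, an L position)
n=9: W (go to 1, an L position)
n=10: W (go to 6, an L position)
n=11: L (options 9(W), 7(W), 4(W), 3(W) are all W)
n=12: L (options 10(W), 8(W), 5(W), 4(W) are all W)
n=13: W (go to 11, an L position)
n=14: W (go to 12, an L position)
n=15: W (go to 11, an L position)
n=16: W (go to 12, an L position)
n=17: L (options 15(W), 13(W), 10(W), 9(W) are all W)
n=18: W (go to 11, an L position)
n=19: W (go to 17, an L position)
n=20: W (go to 12, an L position)
From 20, the L positions reachable in one move are: 12.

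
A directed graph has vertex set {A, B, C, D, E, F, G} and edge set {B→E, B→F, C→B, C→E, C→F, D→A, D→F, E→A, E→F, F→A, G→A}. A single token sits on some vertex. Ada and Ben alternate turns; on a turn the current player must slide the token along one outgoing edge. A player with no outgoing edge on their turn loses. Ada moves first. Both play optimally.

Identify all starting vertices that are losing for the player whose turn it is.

A, B

Build the W/L table. Terminal = L. A non-terminal position is W if it has a move to some L; otherwise it is L.
Every edge goes from a vertex to one that appears earlier in the order A, F, E, G, D, B, C, so processing vertices in that order labels each vertex after all of its successors.
A: no outgoing edge → L
F: →A(L), so W
E: →A(L), so W
G: →A(L), so W
D: →A(L), so W
B: →E(W), F(W) — all W, so L
C: →B(L), so W
The losing starting vertices are exactly the entries labelled L in this table (2 of them).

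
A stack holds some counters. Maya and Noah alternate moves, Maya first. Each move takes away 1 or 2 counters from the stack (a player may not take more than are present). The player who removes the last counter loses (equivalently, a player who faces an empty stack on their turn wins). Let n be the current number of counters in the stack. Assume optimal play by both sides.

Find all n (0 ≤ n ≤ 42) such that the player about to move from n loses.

1, 4, 7, 10, 13, 16, 19, 22, 25, 28, 31, 34, 37, 40

Label each position W (a win for the player to move) or L (a loss). A position with no legal move is W; any other position is W exactly when some move reaches an L, and L when every move reaches a W.
n=0: no move; the opponent has just taken the last counter and therefore loses → W
n=1: only reaches 0(W), which is W → L
n=2: reaches L-position 1 → W
n=3: reaches L-position 1 → W
n=4: only reaches 3(W), 2(W), all W → L
n=5: reaches L-position 4 → W
n=6: reaches L-position 4 → W
n=7: only reaches 6(W), 5(W), all W → L
n=8: reaches L-position 7 → W
n=9: reaches L-position 7 → W
n=10: only reaches 9(W), 8(W), all W → L
n=11: reaches L-position 10 → W
n=12: reaches L-position 10 → W
n=13: only reaches 12(W), 11(W), all W → L
n=14: reaches L-position 13 → W
n=15: reaches L-position 13 → W
n=16: only reaches 15(W), 14(W), all W → L
n=17: reaches L-position 16 → W
n=18: reaches L-position 16 → W
n=19: only reaches 18(W), 17(W), all W → L
n=20: reaches L-position 19 → W
n=21: reaches L-position 19 → W
n=22: only reaches 21(W), 20(W), all W → L
n=23: reaches L-position 22 → W
n=24: reaches L-position 22 → W
n=25: only reaches 24(W), 23(W), all W → L
n=26: reaches L-position 25 → W
n=27: reaches L-position 25 → W
n=28: only reaches 27(W), 26(W), all W → L
n=29: reaches L-position 28 → W
n=30: reaches L-position 28 → W
n=31: only reaches 30(W), 29(W), all W → L
n=32: reaches L-position 31 → W
n=33: reaches L-position 31 → W
n=34: only reaches 33(W), 32(W), all W → L
n=35: reaches L-position 34 → W
n=36: reaches L-position 34 → W
n=37: only reaches 36(W), 35(W), all W → L
n=38: reaches L-position 37 → W
n=39: reaches L-position 37 → W
n=40: only reaches 39(W), 38(W), all W → L
n=41: reaches L-position 40 → W
n=42: reaches L-position 40 → W
Reading off the rows marked L gives the requested list; there are 14 such values of n.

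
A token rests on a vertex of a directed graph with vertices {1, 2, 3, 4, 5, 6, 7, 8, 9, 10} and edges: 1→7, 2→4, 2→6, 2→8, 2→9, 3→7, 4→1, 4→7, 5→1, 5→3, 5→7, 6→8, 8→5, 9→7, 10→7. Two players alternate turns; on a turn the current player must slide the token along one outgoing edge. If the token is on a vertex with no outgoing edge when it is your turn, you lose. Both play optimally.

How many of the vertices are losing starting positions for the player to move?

2

Work bottom-up. With no move the player to move loses. Otherwise the position is W if at least one move leads to an L position for the opponent, and L if every move leads to a W.
Every edge goes from a vertex to one that appears earlier in the order 7, 1, 3, 4, 5, 8, 6, 9, 10, 2, so processing vertices in that order labels each vertex after all of its successors.
7: no outgoing edge → L
1: can move to 7, which is L ⇒ W
3: can move to 7, which is L ⇒ W
4: can move to 7, which is L ⇒ W
5: can move to 7, which is L ⇒ W
8: the only move is to 5(W), a W ⇒ L
6: can move to 8, which is L ⇒ W
9: can move to 7, which is L ⇒ W
10: can move to 7, which is L ⇒ W
2: can move to 8, which is L ⇒ W
The L vertices are 7, 8; that is 2 in all.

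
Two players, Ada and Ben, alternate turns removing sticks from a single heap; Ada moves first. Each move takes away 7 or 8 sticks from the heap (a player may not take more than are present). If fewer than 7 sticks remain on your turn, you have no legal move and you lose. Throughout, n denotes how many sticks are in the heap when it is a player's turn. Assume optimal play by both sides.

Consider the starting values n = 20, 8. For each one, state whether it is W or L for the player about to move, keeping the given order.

Build the W/L table. Terminal = L. A non-terminal position is W if it has a move to some L; otherwise it is L.
n=0: no move → L
n=1: no move → L
n=2: no move → L
n=3: no move → L
n=4: no move → L
n=5: no move → L
n=6: no move → L
n=7: reaches L-position 0 → W
n=8: reaches L-position 1 → W
n=9: reaches L-position 2 → W
n=10: reaches L-position 3 → W
n=11: reaches L-position 4 → W
n=12: reaches L-position 5 → W
n=13: reaches L-position 6 → W
n=14: reaches L-position 6 → W
n=15: only reaches 8(W), 7(W), all W → L
n=16: only reaches 9(W), 8(W), all W → L
n=17: only reaches 10(W), 9(W), all W → L
n=18: only reaches 11(W), 10(W), all W → L
n=19: only reaches 12(W), 11(W), all W → L
n=20: only reaches 13(W), 12(W), all W → L

20: L, 8: W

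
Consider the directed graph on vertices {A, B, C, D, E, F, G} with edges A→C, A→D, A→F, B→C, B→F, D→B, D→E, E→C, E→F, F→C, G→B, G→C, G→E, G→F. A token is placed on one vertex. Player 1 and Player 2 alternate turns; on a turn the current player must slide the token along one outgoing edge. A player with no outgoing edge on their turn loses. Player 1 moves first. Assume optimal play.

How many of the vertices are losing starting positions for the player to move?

Classify positions by backward induction: terminal positions (no move available) are L. From any other position, the mover wins iff some move reaches an L.
Every edge goes from a vertex to one that appears earlier in the order C, F, E, B, G, D, A, so processing vertices in that order labels each vertex after all of its successors.
C: no outgoing edge → L
F: can move to C, which is L ⇒ W
E: can move to C, which is L ⇒ W
B: can move to C, which is L ⇒ W
G: can move to C, which is L ⇒ W
D: moves to B(W), E(W); every one is W ⇒ L
A: can move to D, which is L ⇒ W
The L vertices are C, D; that is 2 in all.

2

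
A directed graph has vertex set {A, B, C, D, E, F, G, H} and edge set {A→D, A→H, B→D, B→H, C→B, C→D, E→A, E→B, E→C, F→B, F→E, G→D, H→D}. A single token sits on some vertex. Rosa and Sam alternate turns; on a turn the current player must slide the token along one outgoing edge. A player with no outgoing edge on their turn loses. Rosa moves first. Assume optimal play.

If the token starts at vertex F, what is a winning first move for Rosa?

Classify positions by backward induction: terminal positions (no move available) are L. From any other position, the mover wins iff some move reaches an L.
Every edge goes from a vertex to one that appears earlier in the order D, H, B, G, C, A, E, F, so processing vertices in that order labels each vertex after all of its successors.
D: no outgoing edge → L
H: can move to D, which is L ⇒ W
B: can move to D, which is L ⇒ W
G: can move to D, which is L ⇒ W
C: can move to D, which is L ⇒ W
A: can move to D, which is L ⇒ W
E: moves to A(W), C(W), B(W); every one is W ⇒ L
F: can move to E, which is L ⇒ W
From F, the L positions reachable in one move are: E.

Move to E.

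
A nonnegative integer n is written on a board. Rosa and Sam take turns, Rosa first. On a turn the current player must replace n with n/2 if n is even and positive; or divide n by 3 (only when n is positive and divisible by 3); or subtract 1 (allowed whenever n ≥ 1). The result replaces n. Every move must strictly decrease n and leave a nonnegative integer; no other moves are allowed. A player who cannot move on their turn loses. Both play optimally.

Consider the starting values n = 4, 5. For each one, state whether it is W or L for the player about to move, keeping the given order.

4: W, 5: L

Compute win/loss labels from the base case upward. A position with no move is L. Any other position is W if it can reach an L in one move, else L.
n=0: no move → L
n=1: →0(L), so W
n=2: →1(W) only, which is W, so L
n=3: →2(L), so W
n=4: →2(L), so W
n=5: →4(W) only, which is W, so L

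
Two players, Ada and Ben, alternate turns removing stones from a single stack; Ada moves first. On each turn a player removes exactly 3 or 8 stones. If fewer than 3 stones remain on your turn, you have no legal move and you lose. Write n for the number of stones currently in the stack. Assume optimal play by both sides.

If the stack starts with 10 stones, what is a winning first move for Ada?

Remove 3, leaving 7.

Positions with no move are L. A position that does have a move is losing for the player to move precisely when every available move leads to a winning position for the opponent. Fill in the labels:
n=0: no move → L
n=1: no move → L
n=2: no move → L
n=3: →0(L), so W
n=4: →1(L), so W
n=5: →2(L), so W
n=6: →3(W) only, which is W, so L
n=7: →4(W) only, which is W, so L
n=8: →0(L), so W
n=9: →6(L), so W
n=10: →7(L), so W
From 10, the L positions reachable in one move are: 7, 2. Any move reaching one of these is winning.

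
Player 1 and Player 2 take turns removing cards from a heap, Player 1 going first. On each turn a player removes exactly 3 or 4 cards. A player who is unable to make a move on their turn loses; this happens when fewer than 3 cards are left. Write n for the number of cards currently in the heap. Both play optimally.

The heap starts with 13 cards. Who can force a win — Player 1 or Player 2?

Player 1 wins.

Build the W/L table. Terminal = L. A non-terminal position is W if it has a move to some L; otherwise it is L.
n=0: no move → L
n=1: no move → L
n=2: no move → L
n=3: W (go to 0, an L position)
n=4: W (go to 1, an L position)
n=5: W (go to 2, an L position)
n=6: W (go to 2, an L position)
n=7: L (options 4(W), 3(W) are all W)
n=8: L (options 5(W), 4(W) are all W)
n=9: L (options 6(W), 5(W) are all W)
n=10: W (go to 7, an L position)
n=11: W (go to 8, an L position)
n=12: W (go to 9, an L position)
n=13: W (go to 9, an L position)
From 13 Player 1 can remove 4, leaving 9, reaching an L position.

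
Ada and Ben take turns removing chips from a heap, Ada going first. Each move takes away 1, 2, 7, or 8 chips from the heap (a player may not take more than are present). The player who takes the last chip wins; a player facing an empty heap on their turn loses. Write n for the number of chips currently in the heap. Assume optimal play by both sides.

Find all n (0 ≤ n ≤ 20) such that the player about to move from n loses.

0, 3, 6, 9, 12, 15, 18

Positions with no move are L. A position that does have a move is losing for the player to move precisely when every available move leads to a winning position for the opponent. Fill in the labels:
n=0: no move → L
n=1: can move to 0, which is L ⇒ W
n=2: can move to 0, which is L ⇒ W
n=3: moves to 2(W), 1(W); every one is W ⇒ L
n=4: can move to 3, which is L ⇒ W
n=5: can move to 3, which is L ⇒ W
n=6: moves to 5(W), 4(W); every one is W ⇒ L
n=7: can move to 6, which is L ⇒ W
n=8: can move to 6, which is L ⇒ W
n=9: moves to 8(W), 7(W), 2(W), 1(W); every one is W ⇒ L
n=10: can move to 9, which is L ⇒ W
n=11: can move to 9, which is L ⇒ W
n=12: moves to 11(W), 10(W), 5(W), 4(W); every one is W ⇒ L
n=13: can move to 12, which is L ⇒ W
n=14: can move to 12, which is L ⇒ W
n=15: moves to 14(W), 13(W), 8(W), 7(W); every one is W ⇒ L
n=16: can move to 15, which is L ⇒ W
n=17: can move to 15, which is L ⇒ W
n=18: moves to 17(W), 16(W), 11(W), 10(W); every one is W ⇒ L
n=19: can move to 18, which is L ⇒ W
n=20: can move to 18, which is L ⇒ W
The losing starting values of n are exactly the entries labelled L in this table (7 of them).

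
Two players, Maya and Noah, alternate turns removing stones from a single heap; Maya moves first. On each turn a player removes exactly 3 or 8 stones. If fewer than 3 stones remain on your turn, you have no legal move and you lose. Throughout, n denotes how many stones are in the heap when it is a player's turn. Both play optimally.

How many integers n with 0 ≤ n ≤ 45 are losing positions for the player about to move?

22

Compute win/loss labels from the base case upward. A position with no move is L. Any other position is W if it can reach an L in one move, else L.
n=0: no move → L
n=1: no move → L
n=2: no move → L
n=3: reaches L-position 0 → W
n=4: reaches L-position 1 → W
n=5: reaches L-position 2 → W
n=6: only reaches 3(W), which is W → L
n=7: only reaches 4(W), which is W → L
n=8: reaches L-position 0 → W
n=9: reaches L-position 6 → W
n=10: reaches L-position 7 → W
n=11: only reaches 8(W), 3(W), all W → L
n=12: only reaches 9(W), 4(W), all W → L
n=13: only reaches 10(W), 5(W), all W → L
n=14: reaches L-position 11 → W
n=15: reaches L-position 12 → W
n=16: reaches L-position 13 → W
n=17: only reaches 14(W), 9(W), all W → L
n=18: only reaches 15(W), 10(W), all W → L
n=19: reaches L-position 11 → W
n=20: reaches L-position 17 → W
n=21: reaches L-position 18 → W
n=22: only reaches 19(W), 14(W), all W → L
n=23: only reaches 20(W), 15(W), all W → L
n=24: only reaches 21(W), 16(W), all W → L
n=25: reaches L-position 22 → W
n=26: reaches L-position 23 → W
n=27: reaches L-position 24 → W
n=28: only reaches 25(W), 20(W), all W → L
n=29: only reaches 26(W), 21(W), all W → L
n=30: reaches L-position 22 → W
n=31: reaches L-position 28 → W
n=32: reaches L-position 29 → W
n=33: only reaches 30(W), 25(W), all W → L
n=34: only reaches 31(W), 26(W), all W → L
n=35: only reaches 32(W), 27(W), all W → L
n=36: reaches L-position 33 → W
n=37: reaches L-position 34 → W
n=38: reaches L-position 35 → W
n=39: only reaches 36(W), 31(W), all W → L
n=40: only reaches 37(W), 32(W), all W → L
n=41: reaches L-position 33 → W
n=42: reaches L-position 39 → W
n=43: reaches L-position 40 → W
n=44: only reaches 41(W), 36(W), all W → L
n=45: only reaches 42(W), 37(W), all W → L
L entries with 0 ≤ n ≤ 45: n = 0, 1, 2, 6, 7, 11, 12, 13, 17, 18, 22, 23, 24, 28, 29, 33, 34, 35, 39, 40, 44, 45; that makes 22.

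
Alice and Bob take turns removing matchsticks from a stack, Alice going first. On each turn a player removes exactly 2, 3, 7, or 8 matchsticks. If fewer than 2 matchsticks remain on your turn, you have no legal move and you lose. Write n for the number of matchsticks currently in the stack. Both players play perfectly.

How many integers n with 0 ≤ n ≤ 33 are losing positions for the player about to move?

14

Compute win/loss labels from the base case upward. A position with no move is L. Any other position is W if it can reach an L in one move, else L.
n=0: no move → L
n=1: no move → L
n=2: →0(L), so W
n=3: →1(L), so W
n=4: →1(L), so W
n=5: →3(W), 2(W) — all W, so L
n=6: →4(W), 3(W) — all W, so L
n=7: →5(L), so W
n=8: →6(L), so W
n=9: →6(L), so W
n=10: →8(W), 7(W), 3(W), 2(W) — all W, so L
n=11: →9(W), 8(W), 4(W), 3(W) — all W, so L
n=12: →10(L), so W
n=13: →11(L), so W
n=14: →11(L), so W
n=15: →13(W), 12(W), 8(W), 7(W) — all W, so L
n=16: →14(W), 13(W), 9(W), 8(W) — all W, so L
n=17: →15(L), so W
n=18: →16(L), so W
n=19: →16(L), so W
n=20: →18(W), 17(W), 13(W), 12(W) — all W, so L
n=21: →19(W), 18(W), 14(W), 13(W) — all W, so L
n=22: →20(L), so W
n=23: →21(L), so W
n=24: →21(L), so W
n=25: →23(W), 22(W), 18(W), 17(W) — all W, so L
n=26: →24(W), 23(W), 19(W), 18(W) — all W, so L
n=27: →25(L), so W
n=28: →26(L), so W
n=29: →26(L), so W
n=30: →28(W), 27(W), 23(W), 22(W) — all W, so L
n=31: →29(W), 28(W), 24(W), 23(W) — all W, so L
n=32: →30(L), so W
n=33: →31(L), so W
L entries with 0 ≤ n ≤ 33: n = 0, 1, 5, 6, 10, 11, 15, 16, 20, 21, 25, 26, 30, 31; that makes 14.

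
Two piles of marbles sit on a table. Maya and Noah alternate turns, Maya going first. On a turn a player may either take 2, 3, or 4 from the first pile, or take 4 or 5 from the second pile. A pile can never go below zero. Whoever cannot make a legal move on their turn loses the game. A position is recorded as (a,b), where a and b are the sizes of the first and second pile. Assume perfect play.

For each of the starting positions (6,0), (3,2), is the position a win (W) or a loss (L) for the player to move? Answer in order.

Build the W/L table. Terminal = L. A non-terminal position is W if it has a move to some L; otherwise it is L.
No move ever increases a pile, so every position that can arise here has a ≤ 6 and b ≤ 2; it is enough to label the cells with 0 ≤ a ≤ 6 and 0 ≤ b ≤ 2.
Every move lowers a or b (never raises either), so fill the grid row by row in increasing a, and left to right within a row: each cell's successors are then already labelled.
      b=0  b=1  b=2
a=0:    L    L    L
a=1:    L    L    L
a=2:    W    W    W
a=3:    W    W    W
a=4:    W    W    W
a=5:    W    W    W
a=6:    L    L    L
Cells with no legal move (terminal, hence L): (0,0), (0,1), (0,2), (1,0), (1,1), (1,2).
The remaining L cells, each justified by listing all of its moves:
(6,0): moves to (4,0)(W), (3,0)(W), (2,0)(W); every one is W ⇒ L
(6,1): moves to (4,1)(W), (3,1)(W), (2,1)(W); every one is W ⇒ L
(6,2): moves to (4,2)(W), (3,2)(W), (2,2)(W); every one is W ⇒ L
Every other cell has at least one move into one of the L cells above, so it is W.
(6,0): one of the L cells justified above, so L
(3,2): the move to (1,2) reaches an L cell, so W

(6,0): L, (3,2): W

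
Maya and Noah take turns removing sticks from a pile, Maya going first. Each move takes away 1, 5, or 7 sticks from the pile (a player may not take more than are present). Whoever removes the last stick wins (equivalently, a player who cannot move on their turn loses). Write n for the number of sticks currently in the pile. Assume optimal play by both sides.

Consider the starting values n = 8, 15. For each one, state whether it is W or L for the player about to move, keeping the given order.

Positions with no move are L. A position that does have a move is losing for the player to move precisely when every available move leads to a winning position for the opponent. Fill in the labels:
n=0: no move → L
n=1: W (go to 0, an L position)
n=2: L (sole option 1(W) is W)
n=3: W (go to 2, an L position)
n=4: L (sole option 3(W) is W)
n=5: W (go to 4, an L position)
n=6: L (options 5(W), 1(W) are all W)
n=7: W (go to 6, an L position)
n=8: L (options 7(W), 3(W), 1(W) are all W)
n=9: W (go to 8, an L position)
n=10: L (options 9(W), 5(W), 3(W) are all W)
n=11: W (go to 10, an L position)
n=12: L (options 11(W), 7(W), 5(W) are all W)
n=13: W (go to 12, an L position)
n=14: L (options 13(W), 9(W), 7(W) are all W)
n=15: W (go to 14, an L position)

8: L, 15: W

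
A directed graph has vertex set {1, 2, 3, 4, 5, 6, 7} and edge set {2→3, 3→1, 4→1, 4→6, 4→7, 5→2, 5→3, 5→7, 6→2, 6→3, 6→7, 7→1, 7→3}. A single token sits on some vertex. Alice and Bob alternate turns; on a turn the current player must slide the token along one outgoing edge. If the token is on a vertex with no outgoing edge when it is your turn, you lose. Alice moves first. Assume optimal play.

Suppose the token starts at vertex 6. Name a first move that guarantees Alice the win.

Move to 2.

Compute win/loss labels from the base case upward. A position with no move is L. Any other position is W if it can reach an L in one move, else L.
Every edge goes from a vertex to one that appears earlier in the order 1, 3, 2, 7, 5, 6, 4, so processing vertices in that order labels each vertex after all of its successors.
1: no outgoing edge → L
3: can move to 1, which is L ⇒ W
2: the only move is to 3(W), a W ⇒ L
7: can move to 1, which is L ⇒ W
5: can move to 2, which is L ⇒ W
6: can move to 2, which is L ⇒ W
4: can move to 1, which is L ⇒ W
From 6, the L positions reachable in one move are: 2.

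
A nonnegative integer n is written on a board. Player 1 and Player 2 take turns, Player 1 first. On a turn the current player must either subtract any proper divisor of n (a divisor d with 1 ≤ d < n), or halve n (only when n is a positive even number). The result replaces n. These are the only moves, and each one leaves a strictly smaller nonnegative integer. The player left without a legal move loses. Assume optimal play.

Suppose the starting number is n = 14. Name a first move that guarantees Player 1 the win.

Move to 7.

Use the standard recursion: the mover loses at a terminal position; elsewhere, the mover wins exactly when some move hands the opponent an L position.
n=0: no move → L
n=1: no move → L
n=2: reaches L-position 1 → W
n=3: only reaches 2(W), which is W → L
n=4: reaches L-position 3 → W
n=5: only reaches 4(W), which is W → L
n=6: reaches L-position 3 → W
n=7: only reaches 6(W), which is W → L
n=8: reaches L-position 7 → W
n=9: only reaches 6(W), 8(W), all W → L
n=10: reaches L-position 5 → W
n=11: only reaches 10(W), which is W → L
n=12: reaches L-position 9 → W
n=13: only reaches 12(W), which is W → L
n=14: reaches L-position 7 → W
From 14, the L positions reachable in one move are: 7, 13. Any move reaching one of these is winning.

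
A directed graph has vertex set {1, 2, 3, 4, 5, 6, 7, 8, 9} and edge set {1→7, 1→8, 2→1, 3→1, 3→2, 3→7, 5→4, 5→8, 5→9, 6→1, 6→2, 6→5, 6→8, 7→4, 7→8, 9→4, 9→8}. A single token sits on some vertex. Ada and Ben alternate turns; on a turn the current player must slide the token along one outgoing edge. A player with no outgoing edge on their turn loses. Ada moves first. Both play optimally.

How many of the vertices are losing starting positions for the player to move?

Compute win/loss labels from the base case upward. A position with no move is L. Any other position is W if it can reach an L in one move, else L.
Every edge goes from a vertex to one that appears earlier in the order 4, 8, 7, 1, 9, 5, 2, 3, 6, so processing vertices in that order labels each vertex after all of its successors.
4: no outgoing edge → L
8: no outgoing edge → L
7: →8(L), so W
1: →8(L), so W
9: →8(L), so W
5: →8(L), so W
2: →1(W) only, which is W, so L
3: →2(L), so W
6: →2(L), so W
The L vertices are 2, 4, 8; that is 3 in all.

3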